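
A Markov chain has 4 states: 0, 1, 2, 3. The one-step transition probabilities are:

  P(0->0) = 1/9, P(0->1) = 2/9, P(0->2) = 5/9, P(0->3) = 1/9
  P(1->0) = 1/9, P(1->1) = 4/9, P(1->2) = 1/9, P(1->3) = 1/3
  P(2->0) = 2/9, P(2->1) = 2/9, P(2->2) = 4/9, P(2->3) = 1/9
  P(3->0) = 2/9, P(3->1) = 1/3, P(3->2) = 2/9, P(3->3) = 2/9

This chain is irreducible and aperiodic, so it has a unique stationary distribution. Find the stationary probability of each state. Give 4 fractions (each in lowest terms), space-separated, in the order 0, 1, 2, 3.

The stationary distribution satisfies pi = pi * P, i.e.:
  pi_0 = 1/9*pi_0 + 1/9*pi_1 + 2/9*pi_2 + 2/9*pi_3
  pi_1 = 2/9*pi_0 + 4/9*pi_1 + 2/9*pi_2 + 1/3*pi_3
  pi_2 = 5/9*pi_0 + 1/9*pi_1 + 4/9*pi_2 + 2/9*pi_3
  pi_3 = 1/9*pi_0 + 1/3*pi_1 + 1/9*pi_2 + 2/9*pi_3
with normalization: pi_0 + pi_1 + pi_2 + pi_3 = 1.

Using the first 3 balance equations plus normalization, the linear system A*pi = b is:
  [-8/9, 1/9, 2/9, 2/9] . pi = 0
  [2/9, -5/9, 2/9, 1/3] . pi = 0
  [5/9, 1/9, -5/9, 2/9] . pi = 0
  [1, 1, 1, 1] . pi = 1

Solving yields:
  pi_0 = 91/540
  pi_1 = 17/54
  pi_2 = 169/540
  pi_3 = 11/54

Verification (pi * P):
  91/540*1/9 + 17/54*1/9 + 169/540*2/9 + 11/54*2/9 = 91/540 = pi_0  (ok)
  91/540*2/9 + 17/54*4/9 + 169/540*2/9 + 11/54*1/3 = 17/54 = pi_1  (ok)
  91/540*5/9 + 17/54*1/9 + 169/540*4/9 + 11/54*2/9 = 169/540 = pi_2  (ok)
  91/540*1/9 + 17/54*1/3 + 169/540*1/9 + 11/54*2/9 = 11/54 = pi_3  (ok)

Answer: 91/540 17/54 169/540 11/54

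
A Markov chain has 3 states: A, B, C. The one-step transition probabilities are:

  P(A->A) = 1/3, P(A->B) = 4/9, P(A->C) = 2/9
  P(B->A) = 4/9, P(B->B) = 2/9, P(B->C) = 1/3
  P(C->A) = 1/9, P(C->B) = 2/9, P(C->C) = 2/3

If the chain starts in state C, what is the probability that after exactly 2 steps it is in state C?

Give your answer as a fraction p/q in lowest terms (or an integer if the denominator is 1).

Computing P^2 by repeated multiplication:
P^1 =
  A: [1/3, 4/9, 2/9]
  B: [4/9, 2/9, 1/3]
  C: [1/9, 2/9, 2/3]
P^2 =
  A: [1/3, 8/27, 10/27]
  B: [23/81, 26/81, 32/81]
  C: [17/81, 20/81, 44/81]

(P^2)[C -> C] = 44/81

Answer: 44/81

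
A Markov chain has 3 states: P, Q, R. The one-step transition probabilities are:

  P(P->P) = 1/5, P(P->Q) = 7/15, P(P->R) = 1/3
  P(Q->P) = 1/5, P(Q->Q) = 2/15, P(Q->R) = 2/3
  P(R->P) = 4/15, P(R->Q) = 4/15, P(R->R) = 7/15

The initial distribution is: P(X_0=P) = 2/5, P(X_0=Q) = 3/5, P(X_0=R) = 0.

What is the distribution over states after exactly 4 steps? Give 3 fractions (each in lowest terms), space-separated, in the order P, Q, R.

Answer: 11777/50625 13984/50625 8288/16875

Derivation:
Propagating the distribution step by step (d_{t+1} = d_t * P):
d_0 = (P=2/5, Q=3/5, R=0)
  d_1[P] = 2/5*1/5 + 3/5*1/5 + 0*4/15 = 1/5
  d_1[Q] = 2/5*7/15 + 3/5*2/15 + 0*4/15 = 4/15
  d_1[R] = 2/5*1/3 + 3/5*2/3 + 0*7/15 = 8/15
d_1 = (P=1/5, Q=4/15, R=8/15)
  d_2[P] = 1/5*1/5 + 4/15*1/5 + 8/15*4/15 = 53/225
  d_2[Q] = 1/5*7/15 + 4/15*2/15 + 8/15*4/15 = 61/225
  d_2[R] = 1/5*1/3 + 4/15*2/3 + 8/15*7/15 = 37/75
d_2 = (P=53/225, Q=61/225, R=37/75)
  d_3[P] = 53/225*1/5 + 61/225*1/5 + 37/75*4/15 = 262/1125
  d_3[Q] = 53/225*7/15 + 61/225*2/15 + 37/75*4/15 = 937/3375
  d_3[R] = 53/225*1/3 + 61/225*2/3 + 37/75*7/15 = 1652/3375
d_3 = (P=262/1125, Q=937/3375, R=1652/3375)
  d_4[P] = 262/1125*1/5 + 937/3375*1/5 + 1652/3375*4/15 = 11777/50625
  d_4[Q] = 262/1125*7/15 + 937/3375*2/15 + 1652/3375*4/15 = 13984/50625
  d_4[R] = 262/1125*1/3 + 937/3375*2/3 + 1652/3375*7/15 = 8288/16875
d_4 = (P=11777/50625, Q=13984/50625, R=8288/16875)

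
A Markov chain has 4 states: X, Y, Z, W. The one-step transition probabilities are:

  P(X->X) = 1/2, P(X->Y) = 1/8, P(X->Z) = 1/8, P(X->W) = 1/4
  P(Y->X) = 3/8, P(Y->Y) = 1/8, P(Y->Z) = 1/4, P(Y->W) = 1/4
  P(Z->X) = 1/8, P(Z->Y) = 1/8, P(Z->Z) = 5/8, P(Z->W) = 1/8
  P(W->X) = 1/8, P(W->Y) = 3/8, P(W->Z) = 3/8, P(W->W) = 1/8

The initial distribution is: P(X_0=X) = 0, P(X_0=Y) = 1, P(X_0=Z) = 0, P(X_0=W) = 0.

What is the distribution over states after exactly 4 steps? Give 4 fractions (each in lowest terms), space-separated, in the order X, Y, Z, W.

Answer: 1123/4096 351/2048 763/2048 745/4096

Derivation:
Propagating the distribution step by step (d_{t+1} = d_t * P):
d_0 = (X=0, Y=1, Z=0, W=0)
  d_1[X] = 0*1/2 + 1*3/8 + 0*1/8 + 0*1/8 = 3/8
  d_1[Y] = 0*1/8 + 1*1/8 + 0*1/8 + 0*3/8 = 1/8
  d_1[Z] = 0*1/8 + 1*1/4 + 0*5/8 + 0*3/8 = 1/4
  d_1[W] = 0*1/4 + 1*1/4 + 0*1/8 + 0*1/8 = 1/4
d_1 = (X=3/8, Y=1/8, Z=1/4, W=1/4)
  d_2[X] = 3/8*1/2 + 1/8*3/8 + 1/4*1/8 + 1/4*1/8 = 19/64
  d_2[Y] = 3/8*1/8 + 1/8*1/8 + 1/4*1/8 + 1/4*3/8 = 3/16
  d_2[Z] = 3/8*1/8 + 1/8*1/4 + 1/4*5/8 + 1/4*3/8 = 21/64
  d_2[W] = 3/8*1/4 + 1/8*1/4 + 1/4*1/8 + 1/4*1/8 = 3/16
d_2 = (X=19/64, Y=3/16, Z=21/64, W=3/16)
  d_3[X] = 19/64*1/2 + 3/16*3/8 + 21/64*1/8 + 3/16*1/8 = 145/512
  d_3[Y] = 19/64*1/8 + 3/16*1/8 + 21/64*1/8 + 3/16*3/8 = 11/64
  d_3[Z] = 19/64*1/8 + 3/16*1/4 + 21/64*5/8 + 3/16*3/8 = 23/64
  d_3[W] = 19/64*1/4 + 3/16*1/4 + 21/64*1/8 + 3/16*1/8 = 95/512
d_3 = (X=145/512, Y=11/64, Z=23/64, W=95/512)
  d_4[X] = 145/512*1/2 + 11/64*3/8 + 23/64*1/8 + 95/512*1/8 = 1123/4096
  d_4[Y] = 145/512*1/8 + 11/64*1/8 + 23/64*1/8 + 95/512*3/8 = 351/2048
  d_4[Z] = 145/512*1/8 + 11/64*1/4 + 23/64*5/8 + 95/512*3/8 = 763/2048
  d_4[W] = 145/512*1/4 + 11/64*1/4 + 23/64*1/8 + 95/512*1/8 = 745/4096
d_4 = (X=1123/4096, Y=351/2048, Z=763/2048, W=745/4096)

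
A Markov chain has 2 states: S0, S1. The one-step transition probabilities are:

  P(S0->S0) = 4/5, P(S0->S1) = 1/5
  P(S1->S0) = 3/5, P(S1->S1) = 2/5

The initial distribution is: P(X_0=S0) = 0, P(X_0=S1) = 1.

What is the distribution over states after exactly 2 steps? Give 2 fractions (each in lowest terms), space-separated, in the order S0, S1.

Propagating the distribution step by step (d_{t+1} = d_t * P):
d_0 = (S0=0, S1=1)
  d_1[S0] = 0*4/5 + 1*3/5 = 3/5
  d_1[S1] = 0*1/5 + 1*2/5 = 2/5
d_1 = (S0=3/5, S1=2/5)
  d_2[S0] = 3/5*4/5 + 2/5*3/5 = 18/25
  d_2[S1] = 3/5*1/5 + 2/5*2/5 = 7/25
d_2 = (S0=18/25, S1=7/25)

Answer: 18/25 7/25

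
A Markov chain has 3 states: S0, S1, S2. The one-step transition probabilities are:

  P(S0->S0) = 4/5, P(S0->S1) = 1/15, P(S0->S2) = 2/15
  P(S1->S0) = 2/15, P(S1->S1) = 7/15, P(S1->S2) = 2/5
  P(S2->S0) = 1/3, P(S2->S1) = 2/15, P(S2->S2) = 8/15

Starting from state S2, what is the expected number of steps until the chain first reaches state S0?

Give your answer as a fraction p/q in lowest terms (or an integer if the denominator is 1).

Let h_i = expected steps to first reach S0 from state i.
Boundary: h_S0 = 0.
First-step equations for the other states:
  h_S1 = 1 + 2/15*h_S0 + 7/15*h_S1 + 2/5*h_S2
  h_S2 = 1 + 1/3*h_S0 + 2/15*h_S1 + 8/15*h_S2

Substituting h_S0 = 0 and rearranging gives the linear system (I - Q) h = 1:
  [8/15, -2/5] . (h_S1, h_S2) = 1
  [-2/15, 7/15] . (h_S1, h_S2) = 1

Solving yields:
  h_S1 = 195/44
  h_S2 = 75/22

Starting state is S2, so the expected hitting time is h_S2 = 75/22.

Answer: 75/22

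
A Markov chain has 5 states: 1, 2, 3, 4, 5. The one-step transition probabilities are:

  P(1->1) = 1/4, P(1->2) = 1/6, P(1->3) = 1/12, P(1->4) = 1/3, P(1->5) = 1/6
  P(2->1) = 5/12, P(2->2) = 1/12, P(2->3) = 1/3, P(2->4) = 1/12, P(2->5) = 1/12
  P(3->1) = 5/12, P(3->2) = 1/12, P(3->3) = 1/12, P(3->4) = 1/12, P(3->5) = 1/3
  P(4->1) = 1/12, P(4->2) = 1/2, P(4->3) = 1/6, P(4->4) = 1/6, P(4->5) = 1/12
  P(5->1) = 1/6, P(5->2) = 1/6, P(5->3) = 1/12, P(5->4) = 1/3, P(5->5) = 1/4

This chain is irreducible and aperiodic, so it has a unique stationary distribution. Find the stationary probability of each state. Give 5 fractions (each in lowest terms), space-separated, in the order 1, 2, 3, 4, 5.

The stationary distribution satisfies pi = pi * P, i.e.:
  pi_1 = 1/4*pi_1 + 5/12*pi_2 + 5/12*pi_3 + 1/12*pi_4 + 1/6*pi_5
  pi_2 = 1/6*pi_1 + 1/12*pi_2 + 1/12*pi_3 + 1/2*pi_4 + 1/6*pi_5
  pi_3 = 1/12*pi_1 + 1/3*pi_2 + 1/12*pi_3 + 1/6*pi_4 + 1/12*pi_5
  pi_4 = 1/3*pi_1 + 1/12*pi_2 + 1/12*pi_3 + 1/6*pi_4 + 1/3*pi_5
  pi_5 = 1/6*pi_1 + 1/12*pi_2 + 1/3*pi_3 + 1/12*pi_4 + 1/4*pi_5
with normalization: pi_1 + pi_2 + pi_3 + pi_4 + pi_5 = 1.

Using the first 4 balance equations plus normalization, the linear system A*pi = b is:
  [-3/4, 5/12, 5/12, 1/12, 1/6] . pi = 0
  [1/6, -11/12, 1/12, 1/2, 1/6] . pi = 0
  [1/12, 1/3, -11/12, 1/6, 1/12] . pi = 0
  [1/3, 1/12, 1/12, -5/6, 1/3] . pi = 0
  [1, 1, 1, 1, 1] . pi = 1

Solving yields:
  pi_1 = 1167/4477
  pi_2 = 84/407
  pi_3 = 62/407
  pi_4 = 85/407
  pi_5 = 769/4477

Verification (pi * P):
  1167/4477*1/4 + 84/407*5/12 + 62/407*5/12 + 85/407*1/12 + 769/4477*1/6 = 1167/4477 = pi_1  (ok)
  1167/4477*1/6 + 84/407*1/12 + 62/407*1/12 + 85/407*1/2 + 769/4477*1/6 = 84/407 = pi_2  (ok)
  1167/4477*1/12 + 84/407*1/3 + 62/407*1/12 + 85/407*1/6 + 769/4477*1/12 = 62/407 = pi_3  (ok)
  1167/4477*1/3 + 84/407*1/12 + 62/407*1/12 + 85/407*1/6 + 769/4477*1/3 = 85/407 = pi_4  (ok)
  1167/4477*1/6 + 84/407*1/12 + 62/407*1/3 + 85/407*1/12 + 769/4477*1/4 = 769/4477 = pi_5  (ok)

Answer: 1167/4477 84/407 62/407 85/407 769/4477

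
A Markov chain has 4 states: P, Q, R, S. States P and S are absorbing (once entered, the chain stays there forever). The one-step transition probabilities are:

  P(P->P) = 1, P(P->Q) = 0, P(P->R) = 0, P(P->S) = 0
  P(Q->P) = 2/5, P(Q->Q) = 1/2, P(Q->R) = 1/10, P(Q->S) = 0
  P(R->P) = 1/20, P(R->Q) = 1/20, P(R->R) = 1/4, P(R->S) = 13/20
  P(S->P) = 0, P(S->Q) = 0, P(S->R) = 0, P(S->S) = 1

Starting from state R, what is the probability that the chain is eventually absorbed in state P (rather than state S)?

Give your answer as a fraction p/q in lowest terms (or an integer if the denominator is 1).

Let a_i = P(absorbed in P | start in state i).
Boundary conditions: a_P = 1, a_S = 0.
For each transient state i, a_i = sum_j P(i->j) * a_j:
  a_Q = 2/5*a_P + 1/2*a_Q + 1/10*a_R + 0*a_S
  a_R = 1/20*a_P + 1/20*a_Q + 1/4*a_R + 13/20*a_S

Substituting a_P = 1 and a_S = 0, rearrange to (I - Q) a = r where r[i] = P(i -> P):
  [1/2, -1/10] . (a_Q, a_R) = 2/5
  [-1/20, 3/4] . (a_Q, a_R) = 1/20

Solving yields:
  a_Q = 61/74
  a_R = 9/74

Starting state is R, so the absorption probability is a_R = 9/74.

Answer: 9/74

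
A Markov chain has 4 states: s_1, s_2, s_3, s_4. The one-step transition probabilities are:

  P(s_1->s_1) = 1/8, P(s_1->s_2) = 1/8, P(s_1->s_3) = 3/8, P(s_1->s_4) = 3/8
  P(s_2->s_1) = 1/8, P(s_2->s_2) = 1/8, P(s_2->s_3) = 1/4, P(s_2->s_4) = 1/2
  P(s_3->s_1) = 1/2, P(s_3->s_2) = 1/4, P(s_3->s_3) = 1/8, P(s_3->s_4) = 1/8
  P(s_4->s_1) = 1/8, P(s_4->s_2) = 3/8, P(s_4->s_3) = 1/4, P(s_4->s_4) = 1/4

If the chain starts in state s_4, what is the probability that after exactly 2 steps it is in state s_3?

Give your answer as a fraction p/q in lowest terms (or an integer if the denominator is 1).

Computing P^2 by repeated multiplication:
P^1 =
  s_1: [1/8, 1/8, 3/8, 3/8]
  s_2: [1/8, 1/8, 1/4, 1/2]
  s_3: [1/2, 1/4, 1/8, 1/8]
  s_4: [1/8, 3/8, 1/4, 1/4]
P^2 =
  s_1: [17/64, 17/64, 7/32, 1/4]
  s_2: [7/32, 9/32, 15/64, 17/64]
  s_3: [11/64, 11/64, 19/64, 23/64]
  s_4: [7/32, 7/32, 15/64, 21/64]

(P^2)[s_4 -> s_3] = 15/64

Answer: 15/64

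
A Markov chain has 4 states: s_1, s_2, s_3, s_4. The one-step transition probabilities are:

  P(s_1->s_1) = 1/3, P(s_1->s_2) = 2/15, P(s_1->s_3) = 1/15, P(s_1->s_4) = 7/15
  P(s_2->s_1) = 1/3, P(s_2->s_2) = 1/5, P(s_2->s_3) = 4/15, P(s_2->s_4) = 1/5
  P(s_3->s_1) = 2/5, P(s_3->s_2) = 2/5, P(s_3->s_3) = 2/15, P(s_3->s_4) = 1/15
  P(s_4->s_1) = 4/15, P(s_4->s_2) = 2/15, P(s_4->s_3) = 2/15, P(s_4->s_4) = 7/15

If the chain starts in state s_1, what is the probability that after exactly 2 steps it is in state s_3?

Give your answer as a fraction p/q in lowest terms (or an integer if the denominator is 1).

Computing P^2 by repeated multiplication:
P^1 =
  s_1: [1/3, 2/15, 1/15, 7/15]
  s_2: [1/3, 1/5, 4/15, 1/5]
  s_3: [2/5, 2/5, 2/15, 1/15]
  s_4: [4/15, 2/15, 2/15, 7/15]
P^2 =
  s_1: [23/75, 4/25, 29/225, 91/225]
  s_2: [76/225, 49/225, 31/225, 23/75]
  s_3: [76/225, 44/225, 4/25, 23/75]
  s_4: [14/45, 8/45, 2/15, 17/45]

(P^2)[s_1 -> s_3] = 29/225

Answer: 29/225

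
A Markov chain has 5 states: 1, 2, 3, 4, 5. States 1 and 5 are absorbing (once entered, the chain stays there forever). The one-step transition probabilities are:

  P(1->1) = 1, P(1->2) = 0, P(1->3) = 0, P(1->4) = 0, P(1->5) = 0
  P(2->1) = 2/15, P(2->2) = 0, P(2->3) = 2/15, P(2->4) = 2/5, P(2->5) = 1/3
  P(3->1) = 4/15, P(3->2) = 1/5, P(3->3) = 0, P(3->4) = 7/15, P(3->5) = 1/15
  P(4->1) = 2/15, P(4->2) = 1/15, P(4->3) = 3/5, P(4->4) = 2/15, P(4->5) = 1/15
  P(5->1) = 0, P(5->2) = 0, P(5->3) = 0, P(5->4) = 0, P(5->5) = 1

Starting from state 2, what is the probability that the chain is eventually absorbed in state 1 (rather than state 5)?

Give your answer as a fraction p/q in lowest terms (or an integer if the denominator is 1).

Answer: 198/409

Derivation:
Let a_i = P(absorbed in 1 | start in state i).
Boundary conditions: a_1 = 1, a_5 = 0.
For each transient state i, a_i = sum_j P(i->j) * a_j:
  a_2 = 2/15*a_1 + 0*a_2 + 2/15*a_3 + 2/5*a_4 + 1/3*a_5
  a_3 = 4/15*a_1 + 1/5*a_2 + 0*a_3 + 7/15*a_4 + 1/15*a_5
  a_4 = 2/15*a_1 + 1/15*a_2 + 3/5*a_3 + 2/15*a_4 + 1/15*a_5

Substituting a_1 = 1 and a_5 = 0, rearrange to (I - Q) a = r where r[i] = P(i -> 1):
  [1, -2/15, -2/5] . (a_2, a_3, a_4) = 2/15
  [-1/5, 1, -7/15] . (a_2, a_3, a_4) = 4/15
  [-1/15, -3/5, 13/15] . (a_2, a_3, a_4) = 2/15

Solving yields:
  a_2 = 198/409
  a_3 = 547/818
  a_4 = 535/818

Starting state is 2, so the absorption probability is a_2 = 198/409.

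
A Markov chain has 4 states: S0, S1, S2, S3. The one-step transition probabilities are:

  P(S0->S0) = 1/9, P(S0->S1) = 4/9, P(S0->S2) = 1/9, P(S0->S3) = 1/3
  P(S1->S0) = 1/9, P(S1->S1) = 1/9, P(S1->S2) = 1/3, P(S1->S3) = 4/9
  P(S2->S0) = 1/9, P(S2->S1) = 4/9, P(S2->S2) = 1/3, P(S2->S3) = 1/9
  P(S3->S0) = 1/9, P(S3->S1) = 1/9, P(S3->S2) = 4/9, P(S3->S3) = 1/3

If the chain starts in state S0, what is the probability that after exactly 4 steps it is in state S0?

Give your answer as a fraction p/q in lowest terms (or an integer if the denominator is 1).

Computing P^4 by repeated multiplication:
P^1 =
  S0: [1/9, 4/9, 1/9, 1/3]
  S1: [1/9, 1/9, 1/3, 4/9]
  S2: [1/9, 4/9, 1/3, 1/9]
  S3: [1/9, 1/9, 4/9, 1/3]
P^2 =
  S0: [1/9, 5/27, 28/81, 29/81]
  S1: [1/9, 7/27, 29/81, 22/81]
  S2: [1/9, 7/27, 26/81, 25/81]
  S3: [1/9, 8/27, 28/81, 20/81]
P^3 =
  S0: [1/9, 64/243, 254/729, 202/729]
  S1: [1/9, 65/243, 247/729, 206/729]
  S2: [1/9, 62/243, 250/729, 212/729]
  S3: [1/9, 64/243, 245/729, 211/729]
P^4 =
  S0: [1/9, 578/2187, 2227/6561, 1871/6561]
  S1: [1/9, 571/2187, 2231/6561, 1888/6561]
  S2: [1/9, 574/2187, 2237/6561, 1873/6561]
  S3: [1/9, 569/2187, 2236/6561, 1889/6561]

(P^4)[S0 -> S0] = 1/9

Answer: 1/9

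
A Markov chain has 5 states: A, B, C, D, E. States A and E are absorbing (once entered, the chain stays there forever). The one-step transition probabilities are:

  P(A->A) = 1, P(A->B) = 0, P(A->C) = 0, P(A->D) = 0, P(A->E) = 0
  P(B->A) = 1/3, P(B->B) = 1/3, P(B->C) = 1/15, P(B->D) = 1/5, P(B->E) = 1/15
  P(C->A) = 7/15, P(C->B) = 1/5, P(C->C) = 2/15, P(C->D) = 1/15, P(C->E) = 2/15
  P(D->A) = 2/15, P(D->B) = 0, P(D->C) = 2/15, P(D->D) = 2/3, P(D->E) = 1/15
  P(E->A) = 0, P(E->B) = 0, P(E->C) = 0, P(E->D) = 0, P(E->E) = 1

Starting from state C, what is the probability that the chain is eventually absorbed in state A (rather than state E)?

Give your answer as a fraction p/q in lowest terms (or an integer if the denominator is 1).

Answer: 463/597

Derivation:
Let a_i = P(absorbed in A | start in state i).
Boundary conditions: a_A = 1, a_E = 0.
For each transient state i, a_i = sum_j P(i->j) * a_j:
  a_B = 1/3*a_A + 1/3*a_B + 1/15*a_C + 1/5*a_D + 1/15*a_E
  a_C = 7/15*a_A + 1/5*a_B + 2/15*a_C + 1/15*a_D + 2/15*a_E
  a_D = 2/15*a_A + 0*a_B + 2/15*a_C + 2/3*a_D + 1/15*a_E

Substituting a_A = 1 and a_E = 0, rearrange to (I - Q) a = r where r[i] = P(i -> A):
  [2/3, -1/15, -1/5] . (a_B, a_C, a_D) = 1/3
  [-1/5, 13/15, -1/15] . (a_B, a_C, a_D) = 7/15
  [0, -2/15, 1/3] . (a_B, a_C, a_D) = 2/15

Solving yields:
  a_B = 472/597
  a_C = 463/597
  a_D = 424/597

Starting state is C, so the absorption probability is a_C = 463/597.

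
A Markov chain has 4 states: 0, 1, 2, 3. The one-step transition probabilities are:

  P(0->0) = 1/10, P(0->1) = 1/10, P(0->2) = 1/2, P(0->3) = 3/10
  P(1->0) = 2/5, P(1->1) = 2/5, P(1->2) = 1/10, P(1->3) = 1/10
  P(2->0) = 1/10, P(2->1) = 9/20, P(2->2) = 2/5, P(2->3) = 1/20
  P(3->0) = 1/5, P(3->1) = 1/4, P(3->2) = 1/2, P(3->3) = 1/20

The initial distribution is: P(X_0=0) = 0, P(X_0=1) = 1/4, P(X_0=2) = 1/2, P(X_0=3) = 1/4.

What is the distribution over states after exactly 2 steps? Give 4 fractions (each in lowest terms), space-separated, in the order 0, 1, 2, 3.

Answer: 89/400 557/1600 31/100 191/1600

Derivation:
Propagating the distribution step by step (d_{t+1} = d_t * P):
d_0 = (0=0, 1=1/4, 2=1/2, 3=1/4)
  d_1[0] = 0*1/10 + 1/4*2/5 + 1/2*1/10 + 1/4*1/5 = 1/5
  d_1[1] = 0*1/10 + 1/4*2/5 + 1/2*9/20 + 1/4*1/4 = 31/80
  d_1[2] = 0*1/2 + 1/4*1/10 + 1/2*2/5 + 1/4*1/2 = 7/20
  d_1[3] = 0*3/10 + 1/4*1/10 + 1/2*1/20 + 1/4*1/20 = 1/16
d_1 = (0=1/5, 1=31/80, 2=7/20, 3=1/16)
  d_2[0] = 1/5*1/10 + 31/80*2/5 + 7/20*1/10 + 1/16*1/5 = 89/400
  d_2[1] = 1/5*1/10 + 31/80*2/5 + 7/20*9/20 + 1/16*1/4 = 557/1600
  d_2[2] = 1/5*1/2 + 31/80*1/10 + 7/20*2/5 + 1/16*1/2 = 31/100
  d_2[3] = 1/5*3/10 + 31/80*1/10 + 7/20*1/20 + 1/16*1/20 = 191/1600
d_2 = (0=89/400, 1=557/1600, 2=31/100, 3=191/1600)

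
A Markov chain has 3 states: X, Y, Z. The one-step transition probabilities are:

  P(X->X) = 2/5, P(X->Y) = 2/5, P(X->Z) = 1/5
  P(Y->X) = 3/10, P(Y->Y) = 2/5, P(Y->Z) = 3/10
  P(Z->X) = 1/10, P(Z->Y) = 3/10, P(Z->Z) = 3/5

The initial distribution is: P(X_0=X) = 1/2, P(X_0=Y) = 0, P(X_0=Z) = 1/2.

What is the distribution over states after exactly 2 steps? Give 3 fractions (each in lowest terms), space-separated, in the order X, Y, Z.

Propagating the distribution step by step (d_{t+1} = d_t * P):
d_0 = (X=1/2, Y=0, Z=1/2)
  d_1[X] = 1/2*2/5 + 0*3/10 + 1/2*1/10 = 1/4
  d_1[Y] = 1/2*2/5 + 0*2/5 + 1/2*3/10 = 7/20
  d_1[Z] = 1/2*1/5 + 0*3/10 + 1/2*3/5 = 2/5
d_1 = (X=1/4, Y=7/20, Z=2/5)
  d_2[X] = 1/4*2/5 + 7/20*3/10 + 2/5*1/10 = 49/200
  d_2[Y] = 1/4*2/5 + 7/20*2/5 + 2/5*3/10 = 9/25
  d_2[Z] = 1/4*1/5 + 7/20*3/10 + 2/5*3/5 = 79/200
d_2 = (X=49/200, Y=9/25, Z=79/200)

Answer: 49/200 9/25 79/200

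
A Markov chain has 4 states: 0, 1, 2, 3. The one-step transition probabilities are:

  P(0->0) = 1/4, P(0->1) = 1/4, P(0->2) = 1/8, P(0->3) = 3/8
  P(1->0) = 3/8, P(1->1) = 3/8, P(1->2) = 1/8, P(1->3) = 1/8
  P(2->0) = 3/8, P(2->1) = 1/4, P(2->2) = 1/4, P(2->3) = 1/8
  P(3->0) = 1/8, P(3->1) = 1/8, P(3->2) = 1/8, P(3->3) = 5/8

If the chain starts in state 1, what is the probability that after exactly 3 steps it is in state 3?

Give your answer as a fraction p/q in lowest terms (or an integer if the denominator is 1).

Computing P^3 by repeated multiplication:
P^1 =
  0: [1/4, 1/4, 1/8, 3/8]
  1: [3/8, 3/8, 1/8, 1/8]
  2: [3/8, 1/4, 1/4, 1/8]
  3: [1/8, 1/8, 1/8, 5/8]
P^2 =
  0: [1/4, 15/64, 9/64, 3/8]
  1: [19/64, 9/32, 9/64, 9/32]
  2: [19/64, 17/64, 5/32, 9/32]
  3: [13/64, 3/16, 9/64, 15/32]
P^3 =
  0: [1/4, 119/512, 73/512, 3/8]
  1: [137/512, 1/4, 73/512, 87/256]
  2: [137/512, 127/512, 37/256, 87/256]
  3: [119/512, 55/256, 73/512, 105/256]

(P^3)[1 -> 3] = 87/256

Answer: 87/256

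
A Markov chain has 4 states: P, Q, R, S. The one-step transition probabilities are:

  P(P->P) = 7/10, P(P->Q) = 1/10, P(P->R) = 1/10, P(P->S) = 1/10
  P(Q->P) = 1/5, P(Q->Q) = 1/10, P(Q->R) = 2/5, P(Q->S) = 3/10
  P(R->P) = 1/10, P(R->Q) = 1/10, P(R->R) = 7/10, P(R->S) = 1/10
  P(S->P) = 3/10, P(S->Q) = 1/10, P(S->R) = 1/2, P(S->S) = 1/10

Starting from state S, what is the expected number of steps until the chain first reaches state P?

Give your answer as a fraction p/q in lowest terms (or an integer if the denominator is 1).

Answer: 400/67

Derivation:
Let h_i = expected steps to first reach P from state i.
Boundary: h_P = 0.
First-step equations for the other states:
  h_Q = 1 + 1/5*h_P + 1/10*h_Q + 2/5*h_R + 3/10*h_S
  h_R = 1 + 1/10*h_P + 1/10*h_Q + 7/10*h_R + 1/10*h_S
  h_S = 1 + 3/10*h_P + 1/10*h_Q + 1/2*h_R + 1/10*h_S

Substituting h_P = 0 and rearranging gives the linear system (I - Q) h = 1:
  [9/10, -2/5, -3/10] . (h_Q, h_R, h_S) = 1
  [-1/10, 3/10, -1/10] . (h_Q, h_R, h_S) = 1
  [-1/10, -1/2, 9/10] . (h_Q, h_R, h_S) = 1

Solving yields:
  h_Q = 430/67
  h_R = 500/67
  h_S = 400/67

Starting state is S, so the expected hitting time is h_S = 400/67.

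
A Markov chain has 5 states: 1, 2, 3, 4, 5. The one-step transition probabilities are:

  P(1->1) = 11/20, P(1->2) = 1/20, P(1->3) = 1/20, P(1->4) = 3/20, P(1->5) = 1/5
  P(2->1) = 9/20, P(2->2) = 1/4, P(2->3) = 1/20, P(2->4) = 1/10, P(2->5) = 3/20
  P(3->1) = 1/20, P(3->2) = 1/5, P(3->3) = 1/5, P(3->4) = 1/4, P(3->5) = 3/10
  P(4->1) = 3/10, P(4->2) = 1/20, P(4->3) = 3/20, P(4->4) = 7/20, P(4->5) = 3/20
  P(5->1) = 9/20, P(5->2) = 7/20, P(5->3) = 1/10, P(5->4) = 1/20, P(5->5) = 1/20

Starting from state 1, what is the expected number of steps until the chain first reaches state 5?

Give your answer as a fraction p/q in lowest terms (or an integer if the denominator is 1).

Let h_i = expected steps to first reach 5 from state i.
Boundary: h_5 = 0.
First-step equations for the other states:
  h_1 = 1 + 11/20*h_1 + 1/20*h_2 + 1/20*h_3 + 3/20*h_4 + 1/5*h_5
  h_2 = 1 + 9/20*h_1 + 1/4*h_2 + 1/20*h_3 + 1/10*h_4 + 3/20*h_5
  h_3 = 1 + 1/20*h_1 + 1/5*h_2 + 1/5*h_3 + 1/4*h_4 + 3/10*h_5
  h_4 = 1 + 3/10*h_1 + 1/20*h_2 + 3/20*h_3 + 7/20*h_4 + 3/20*h_5

Substituting h_5 = 0 and rearranging gives the linear system (I - Q) h = 1:
  [9/20, -1/20, -1/20, -3/20] . (h_1, h_2, h_3, h_4) = 1
  [-9/20, 3/4, -1/20, -1/10] . (h_1, h_2, h_3, h_4) = 1
  [-1/20, -1/5, 4/5, -1/4] . (h_1, h_2, h_3, h_4) = 1
  [-3/10, -1/20, -3/20, 13/20] . (h_1, h_2, h_3, h_4) = 1

Solving yields:
  h_1 = 42940/8357
  h_2 = 45490/8357
  h_3 = 38590/8357
  h_4 = 45080/8357

Starting state is 1, so the expected hitting time is h_1 = 42940/8357.

Answer: 42940/8357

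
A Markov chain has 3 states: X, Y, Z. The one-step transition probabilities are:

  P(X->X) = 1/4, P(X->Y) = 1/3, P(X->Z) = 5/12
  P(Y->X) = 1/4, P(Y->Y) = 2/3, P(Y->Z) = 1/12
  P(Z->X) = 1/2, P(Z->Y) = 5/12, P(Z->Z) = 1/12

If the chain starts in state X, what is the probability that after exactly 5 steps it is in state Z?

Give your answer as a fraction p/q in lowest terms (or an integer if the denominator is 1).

Answer: 317/1728

Derivation:
Computing P^5 by repeated multiplication:
P^1 =
  X: [1/4, 1/3, 5/12]
  Y: [1/4, 2/3, 1/12]
  Z: [1/2, 5/12, 1/12]
P^2 =
  X: [17/48, 23/48, 1/6]
  Y: [13/48, 9/16, 1/6]
  Z: [13/48, 23/48, 1/4]
P^3 =
  X: [7/24, 73/144, 29/144]
  Y: [7/24, 77/144, 25/144]
  Z: [5/16, 37/72, 25/144]
P^4 =
  X: [173/576, 299/576, 13/72]
  Y: [169/576, 101/192, 13/72]
  Z: [169/576, 299/576, 3/16]
P^5 =
  X: [85/288, 901/1728, 317/1728]
  Y: [85/288, 905/1728, 313/1728]
  Z: [19/64, 451/864, 313/1728]

(P^5)[X -> Z] = 317/1728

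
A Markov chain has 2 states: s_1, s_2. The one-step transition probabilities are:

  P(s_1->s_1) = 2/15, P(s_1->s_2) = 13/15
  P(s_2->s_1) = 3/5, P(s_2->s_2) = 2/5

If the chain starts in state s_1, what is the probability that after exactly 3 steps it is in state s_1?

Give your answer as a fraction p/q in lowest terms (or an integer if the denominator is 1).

Answer: 1178/3375

Derivation:
Computing P^3 by repeated multiplication:
P^1 =
  s_1: [2/15, 13/15]
  s_2: [3/5, 2/5]
P^2 =
  s_1: [121/225, 104/225]
  s_2: [8/25, 17/25]
P^3 =
  s_1: [1178/3375, 2197/3375]
  s_2: [169/375, 206/375]

(P^3)[s_1 -> s_1] = 1178/3375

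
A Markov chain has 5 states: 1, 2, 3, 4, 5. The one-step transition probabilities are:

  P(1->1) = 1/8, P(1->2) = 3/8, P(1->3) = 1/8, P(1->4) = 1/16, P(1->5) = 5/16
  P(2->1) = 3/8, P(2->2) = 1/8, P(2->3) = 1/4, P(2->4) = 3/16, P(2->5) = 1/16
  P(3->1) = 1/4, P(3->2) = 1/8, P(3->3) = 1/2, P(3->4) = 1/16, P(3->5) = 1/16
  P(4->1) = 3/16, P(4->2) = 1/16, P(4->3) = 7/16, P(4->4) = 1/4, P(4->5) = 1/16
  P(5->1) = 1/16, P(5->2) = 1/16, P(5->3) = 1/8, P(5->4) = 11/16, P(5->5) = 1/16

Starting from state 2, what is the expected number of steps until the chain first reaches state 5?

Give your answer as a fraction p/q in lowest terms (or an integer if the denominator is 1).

Answer: 4784/597

Derivation:
Let h_i = expected steps to first reach 5 from state i.
Boundary: h_5 = 0.
First-step equations for the other states:
  h_1 = 1 + 1/8*h_1 + 3/8*h_2 + 1/8*h_3 + 1/16*h_4 + 5/16*h_5
  h_2 = 1 + 3/8*h_1 + 1/8*h_2 + 1/4*h_3 + 3/16*h_4 + 1/16*h_5
  h_3 = 1 + 1/4*h_1 + 1/8*h_2 + 1/2*h_3 + 1/16*h_4 + 1/16*h_5
  h_4 = 1 + 3/16*h_1 + 1/16*h_2 + 7/16*h_3 + 1/4*h_4 + 1/16*h_5

Substituting h_5 = 0 and rearranging gives the linear system (I - Q) h = 1:
  [7/8, -3/8, -1/8, -1/16] . (h_1, h_2, h_3, h_4) = 1
  [-3/8, 7/8, -1/4, -3/16] . (h_1, h_2, h_3, h_4) = 1
  [-1/4, -1/8, 1/2, -1/16] . (h_1, h_2, h_3, h_4) = 1
  [-3/16, -1/16, -7/16, 3/4] . (h_1, h_2, h_3, h_4) = 1

Solving yields:
  h_1 = 1264/199
  h_2 = 4784/597
  h_3 = 4912/597
  h_4 = 5008/597

Starting state is 2, so the expected hitting time is h_2 = 4784/597.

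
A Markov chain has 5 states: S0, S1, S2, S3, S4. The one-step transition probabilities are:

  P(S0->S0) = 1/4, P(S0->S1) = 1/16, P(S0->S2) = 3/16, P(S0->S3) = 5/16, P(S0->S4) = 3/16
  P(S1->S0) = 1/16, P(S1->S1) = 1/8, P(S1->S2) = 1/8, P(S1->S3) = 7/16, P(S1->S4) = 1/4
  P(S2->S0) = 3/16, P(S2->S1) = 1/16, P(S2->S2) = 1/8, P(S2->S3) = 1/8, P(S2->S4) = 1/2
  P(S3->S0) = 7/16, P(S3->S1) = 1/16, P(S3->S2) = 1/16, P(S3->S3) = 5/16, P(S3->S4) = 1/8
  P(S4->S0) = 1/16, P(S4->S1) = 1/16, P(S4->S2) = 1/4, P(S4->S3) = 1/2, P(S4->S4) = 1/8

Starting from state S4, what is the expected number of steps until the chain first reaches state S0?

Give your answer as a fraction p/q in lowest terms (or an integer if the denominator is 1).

Let h_i = expected steps to first reach S0 from state i.
Boundary: h_S0 = 0.
First-step equations for the other states:
  h_S1 = 1 + 1/16*h_S0 + 1/8*h_S1 + 1/8*h_S2 + 7/16*h_S3 + 1/4*h_S4
  h_S2 = 1 + 3/16*h_S0 + 1/16*h_S1 + 1/8*h_S2 + 1/8*h_S3 + 1/2*h_S4
  h_S3 = 1 + 7/16*h_S0 + 1/16*h_S1 + 1/16*h_S2 + 5/16*h_S3 + 1/8*h_S4
  h_S4 = 1 + 1/16*h_S0 + 1/16*h_S1 + 1/4*h_S2 + 1/2*h_S3 + 1/8*h_S4

Substituting h_S0 = 0 and rearranging gives the linear system (I - Q) h = 1:
  [7/8, -1/8, -7/16, -1/4] . (h_S1, h_S2, h_S3, h_S4) = 1
  [-1/16, 7/8, -1/8, -1/2] . (h_S1, h_S2, h_S3, h_S4) = 1
  [-1/16, -1/16, 11/16, -1/8] . (h_S1, h_S2, h_S3, h_S4) = 1
  [-1/16, -1/4, -1/2, 7/8] . (h_S1, h_S2, h_S3, h_S4) = 1

Solving yields:
  h_S1 = 39728/8557
  h_S2 = 38640/8557
  h_S3 = 26640/8557
  h_S4 = 38880/8557

Starting state is S4, so the expected hitting time is h_S4 = 38880/8557.

Answer: 38880/8557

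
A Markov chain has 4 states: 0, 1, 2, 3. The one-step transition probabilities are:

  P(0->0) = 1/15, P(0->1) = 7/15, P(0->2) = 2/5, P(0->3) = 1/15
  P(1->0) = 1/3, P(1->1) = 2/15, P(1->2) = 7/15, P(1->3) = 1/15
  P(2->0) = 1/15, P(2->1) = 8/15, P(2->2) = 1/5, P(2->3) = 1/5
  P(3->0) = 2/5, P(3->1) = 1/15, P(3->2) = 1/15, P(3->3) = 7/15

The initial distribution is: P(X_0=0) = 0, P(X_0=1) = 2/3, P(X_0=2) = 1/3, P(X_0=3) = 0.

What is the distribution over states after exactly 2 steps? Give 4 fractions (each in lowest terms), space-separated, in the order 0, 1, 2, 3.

Answer: 118/675 242/675 206/675 109/675

Derivation:
Propagating the distribution step by step (d_{t+1} = d_t * P):
d_0 = (0=0, 1=2/3, 2=1/3, 3=0)
  d_1[0] = 0*1/15 + 2/3*1/3 + 1/3*1/15 + 0*2/5 = 11/45
  d_1[1] = 0*7/15 + 2/3*2/15 + 1/3*8/15 + 0*1/15 = 4/15
  d_1[2] = 0*2/5 + 2/3*7/15 + 1/3*1/5 + 0*1/15 = 17/45
  d_1[3] = 0*1/15 + 2/3*1/15 + 1/3*1/5 + 0*7/15 = 1/9
d_1 = (0=11/45, 1=4/15, 2=17/45, 3=1/9)
  d_2[0] = 11/45*1/15 + 4/15*1/3 + 17/45*1/15 + 1/9*2/5 = 118/675
  d_2[1] = 11/45*7/15 + 4/15*2/15 + 17/45*8/15 + 1/9*1/15 = 242/675
  d_2[2] = 11/45*2/5 + 4/15*7/15 + 17/45*1/5 + 1/9*1/15 = 206/675
  d_2[3] = 11/45*1/15 + 4/15*1/15 + 17/45*1/5 + 1/9*7/15 = 109/675
d_2 = (0=118/675, 1=242/675, 2=206/675, 3=109/675)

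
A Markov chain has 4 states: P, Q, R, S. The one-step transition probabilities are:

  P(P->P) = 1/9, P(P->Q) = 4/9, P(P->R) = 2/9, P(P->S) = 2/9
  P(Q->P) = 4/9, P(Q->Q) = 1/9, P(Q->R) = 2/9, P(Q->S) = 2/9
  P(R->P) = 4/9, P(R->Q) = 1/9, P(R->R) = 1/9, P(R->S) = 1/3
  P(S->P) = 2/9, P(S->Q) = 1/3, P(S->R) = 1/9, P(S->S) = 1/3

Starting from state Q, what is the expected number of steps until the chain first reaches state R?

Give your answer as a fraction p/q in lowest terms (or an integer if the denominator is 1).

Let h_i = expected steps to first reach R from state i.
Boundary: h_R = 0.
First-step equations for the other states:
  h_P = 1 + 1/9*h_P + 4/9*h_Q + 2/9*h_R + 2/9*h_S
  h_Q = 1 + 4/9*h_P + 1/9*h_Q + 2/9*h_R + 2/9*h_S
  h_S = 1 + 2/9*h_P + 1/3*h_Q + 1/9*h_R + 1/3*h_S

Substituting h_R = 0 and rearranging gives the linear system (I - Q) h = 1:
  [8/9, -4/9, -2/9] . (h_P, h_Q, h_S) = 1
  [-4/9, 8/9, -2/9] . (h_P, h_Q, h_S) = 1
  [-2/9, -1/3, 2/3] . (h_P, h_Q, h_S) = 1

Solving yields:
  h_P = 36/7
  h_Q = 36/7
  h_S = 81/14

Starting state is Q, so the expected hitting time is h_Q = 36/7.

Answer: 36/7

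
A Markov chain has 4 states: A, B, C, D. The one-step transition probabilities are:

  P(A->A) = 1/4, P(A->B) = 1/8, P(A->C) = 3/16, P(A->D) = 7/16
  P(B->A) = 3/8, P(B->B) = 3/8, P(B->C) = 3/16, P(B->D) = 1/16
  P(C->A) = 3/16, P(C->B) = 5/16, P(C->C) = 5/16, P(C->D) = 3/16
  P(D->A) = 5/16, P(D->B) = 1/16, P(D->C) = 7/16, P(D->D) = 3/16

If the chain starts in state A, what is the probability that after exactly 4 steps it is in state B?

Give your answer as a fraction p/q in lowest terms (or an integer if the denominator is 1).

Computing P^4 by repeated multiplication:
P^1 =
  A: [1/4, 1/8, 3/16, 7/16]
  B: [3/8, 3/8, 3/16, 1/16]
  C: [3/16, 5/16, 5/16, 3/16]
  D: [5/16, 1/16, 7/16, 3/16]
P^2 =
  A: [9/32, 21/128, 41/128, 15/64]
  B: [37/128, 1/4, 29/128, 15/64]
  C: [9/32, 1/4, 35/128, 25/128]
  D: [31/128, 27/128, 37/128, 33/128]
P^3 =
  A: [543/2048, 433/2048, 293/1024, 243/1024]
  B: [577/2048, 441/2048, 281/1024, 117/512]
  C: [283/1024, 29/128, 277/1024, 29/128]
  D: [281/1024, 221/1024, 295/1024, 227/1024]
P^4 =
  A: [4479/16384, 1775/8192, 2315/8192, 3725/16384]
  B: [2245/8192, 3539/16384, 2285/8192, 3785/16384]
  C: [4515/16384, 3575/16384, 2277/8192, 935/4096]
  D: [2235/8192, 1795/8192, 2285/8192, 1877/8192]

(P^4)[A -> B] = 1775/8192

Answer: 1775/8192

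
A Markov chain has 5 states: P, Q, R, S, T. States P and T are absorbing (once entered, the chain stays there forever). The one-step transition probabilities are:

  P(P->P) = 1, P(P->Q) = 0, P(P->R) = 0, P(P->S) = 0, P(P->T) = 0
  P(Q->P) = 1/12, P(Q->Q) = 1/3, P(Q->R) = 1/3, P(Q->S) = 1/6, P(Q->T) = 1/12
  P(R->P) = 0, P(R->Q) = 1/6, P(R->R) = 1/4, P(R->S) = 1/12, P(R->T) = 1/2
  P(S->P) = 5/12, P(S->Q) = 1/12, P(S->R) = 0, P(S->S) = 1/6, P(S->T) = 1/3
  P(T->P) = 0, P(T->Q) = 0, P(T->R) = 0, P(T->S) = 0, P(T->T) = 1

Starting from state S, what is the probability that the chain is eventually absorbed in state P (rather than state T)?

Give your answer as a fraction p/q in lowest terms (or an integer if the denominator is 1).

Answer: 329/618

Derivation:
Let a_i = P(absorbed in P | start in state i).
Boundary conditions: a_P = 1, a_T = 0.
For each transient state i, a_i = sum_j P(i->j) * a_j:
  a_Q = 1/12*a_P + 1/3*a_Q + 1/3*a_R + 1/6*a_S + 1/12*a_T
  a_R = 0*a_P + 1/6*a_Q + 1/4*a_R + 1/12*a_S + 1/2*a_T
  a_S = 5/12*a_P + 1/12*a_Q + 0*a_R + 1/6*a_S + 1/3*a_T

Substituting a_P = 1 and a_T = 0, rearrange to (I - Q) a = r where r[i] = P(i -> P):
  [2/3, -1/3, -1/6] . (a_Q, a_R, a_S) = 1/12
  [-1/6, 3/4, -1/12] . (a_Q, a_R, a_S) = 0
  [-1/12, 0, 5/6] . (a_Q, a_R, a_S) = 5/12

Solving yields:
  a_Q = 100/309
  a_R = 27/206
  a_S = 329/618

Starting state is S, so the absorption probability is a_S = 329/618.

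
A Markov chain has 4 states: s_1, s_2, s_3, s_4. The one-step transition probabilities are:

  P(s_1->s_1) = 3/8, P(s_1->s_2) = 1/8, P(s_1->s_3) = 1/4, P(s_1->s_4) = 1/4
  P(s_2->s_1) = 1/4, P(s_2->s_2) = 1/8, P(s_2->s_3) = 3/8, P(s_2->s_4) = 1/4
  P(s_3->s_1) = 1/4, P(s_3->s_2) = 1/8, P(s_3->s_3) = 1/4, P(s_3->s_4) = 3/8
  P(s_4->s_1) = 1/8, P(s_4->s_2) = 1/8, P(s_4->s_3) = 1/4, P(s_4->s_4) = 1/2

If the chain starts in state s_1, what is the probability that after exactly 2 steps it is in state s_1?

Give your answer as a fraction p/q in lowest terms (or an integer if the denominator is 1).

Answer: 17/64

Derivation:
Computing P^2 by repeated multiplication:
P^1 =
  s_1: [3/8, 1/8, 1/4, 1/4]
  s_2: [1/4, 1/8, 3/8, 1/4]
  s_3: [1/4, 1/8, 1/4, 3/8]
  s_4: [1/8, 1/8, 1/4, 1/2]
P^2 =
  s_1: [17/64, 1/8, 17/64, 11/32]
  s_2: [1/4, 1/8, 17/64, 23/64]
  s_3: [15/64, 1/8, 17/64, 3/8]
  s_4: [13/64, 1/8, 17/64, 13/32]

(P^2)[s_1 -> s_1] = 17/64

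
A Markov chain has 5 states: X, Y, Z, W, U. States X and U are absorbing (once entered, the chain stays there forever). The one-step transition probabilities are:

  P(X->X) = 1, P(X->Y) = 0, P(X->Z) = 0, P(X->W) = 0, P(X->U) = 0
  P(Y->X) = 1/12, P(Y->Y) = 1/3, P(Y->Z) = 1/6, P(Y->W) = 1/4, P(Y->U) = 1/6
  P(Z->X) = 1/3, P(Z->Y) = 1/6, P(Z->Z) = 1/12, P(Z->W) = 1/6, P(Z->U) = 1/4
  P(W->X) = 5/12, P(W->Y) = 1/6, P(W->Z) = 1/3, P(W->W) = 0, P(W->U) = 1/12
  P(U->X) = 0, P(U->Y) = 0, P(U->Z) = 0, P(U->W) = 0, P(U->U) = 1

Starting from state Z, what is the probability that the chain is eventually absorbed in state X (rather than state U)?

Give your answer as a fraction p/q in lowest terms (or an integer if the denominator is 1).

Answer: 83/141

Derivation:
Let a_i = P(absorbed in X | start in state i).
Boundary conditions: a_X = 1, a_U = 0.
For each transient state i, a_i = sum_j P(i->j) * a_j:
  a_Y = 1/12*a_X + 1/3*a_Y + 1/6*a_Z + 1/4*a_W + 1/6*a_U
  a_Z = 1/3*a_X + 1/6*a_Y + 1/12*a_Z + 1/6*a_W + 1/4*a_U
  a_W = 5/12*a_X + 1/6*a_Y + 1/3*a_Z + 0*a_W + 1/12*a_U

Substituting a_X = 1 and a_U = 0, rearrange to (I - Q) a = r where r[i] = P(i -> X):
  [2/3, -1/6, -1/4] . (a_Y, a_Z, a_W) = 1/12
  [-1/6, 11/12, -1/6] . (a_Y, a_Z, a_W) = 1/3
  [-1/6, -1/3, 1] . (a_Y, a_Z, a_W) = 5/12

Solving yields:
  a_Y = 151/282
  a_Z = 83/141
  a_W = 33/47

Starting state is Z, so the absorption probability is a_Z = 83/141.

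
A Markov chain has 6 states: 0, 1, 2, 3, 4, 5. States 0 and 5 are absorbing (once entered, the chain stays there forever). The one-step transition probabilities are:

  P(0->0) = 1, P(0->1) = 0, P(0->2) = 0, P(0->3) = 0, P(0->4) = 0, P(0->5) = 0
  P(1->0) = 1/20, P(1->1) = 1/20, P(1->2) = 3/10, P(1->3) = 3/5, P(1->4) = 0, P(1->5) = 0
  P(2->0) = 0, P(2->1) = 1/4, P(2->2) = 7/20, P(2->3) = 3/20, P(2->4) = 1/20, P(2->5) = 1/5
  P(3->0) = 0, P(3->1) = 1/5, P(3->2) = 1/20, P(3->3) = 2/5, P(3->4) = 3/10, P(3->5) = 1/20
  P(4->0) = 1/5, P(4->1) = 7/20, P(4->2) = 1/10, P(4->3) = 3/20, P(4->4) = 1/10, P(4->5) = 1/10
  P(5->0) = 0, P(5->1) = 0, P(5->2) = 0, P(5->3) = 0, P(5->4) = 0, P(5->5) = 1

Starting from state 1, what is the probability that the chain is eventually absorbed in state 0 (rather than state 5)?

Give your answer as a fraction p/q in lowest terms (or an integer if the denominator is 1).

Let a_i = P(absorbed in 0 | start in state i).
Boundary conditions: a_0 = 1, a_5 = 0.
For each transient state i, a_i = sum_j P(i->j) * a_j:
  a_1 = 1/20*a_0 + 1/20*a_1 + 3/10*a_2 + 3/5*a_3 + 0*a_4 + 0*a_5
  a_2 = 0*a_0 + 1/4*a_1 + 7/20*a_2 + 3/20*a_3 + 1/20*a_4 + 1/5*a_5
  a_3 = 0*a_0 + 1/5*a_1 + 1/20*a_2 + 2/5*a_3 + 3/10*a_4 + 1/20*a_5
  a_4 = 1/5*a_0 + 7/20*a_1 + 1/10*a_2 + 3/20*a_3 + 1/10*a_4 + 1/10*a_5

Substituting a_0 = 1 and a_5 = 0, rearrange to (I - Q) a = r where r[i] = P(i -> 0):
  [19/20, -3/10, -3/5, 0] . (a_1, a_2, a_3, a_4) = 1/20
  [-1/4, 13/20, -3/20, -1/20] . (a_1, a_2, a_3, a_4) = 0
  [-1/5, -1/20, 3/5, -3/10] . (a_1, a_2, a_3, a_4) = 0
  [-7/20, -1/10, -3/20, 9/10] . (a_1, a_2, a_3, a_4) = 1/5

Solving yields:
  a_1 = 2323/6181
  a_2 = 236/883
  a_3 = 2337/6181
  a_4 = 2850/6181

Starting state is 1, so the absorption probability is a_1 = 2323/6181.

Answer: 2323/6181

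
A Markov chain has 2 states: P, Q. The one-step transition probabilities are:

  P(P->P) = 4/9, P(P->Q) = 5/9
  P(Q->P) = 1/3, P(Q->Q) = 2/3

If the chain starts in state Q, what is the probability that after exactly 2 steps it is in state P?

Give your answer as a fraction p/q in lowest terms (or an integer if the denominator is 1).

Computing P^2 by repeated multiplication:
P^1 =
  P: [4/9, 5/9]
  Q: [1/3, 2/3]
P^2 =
  P: [31/81, 50/81]
  Q: [10/27, 17/27]

(P^2)[Q -> P] = 10/27

Answer: 10/27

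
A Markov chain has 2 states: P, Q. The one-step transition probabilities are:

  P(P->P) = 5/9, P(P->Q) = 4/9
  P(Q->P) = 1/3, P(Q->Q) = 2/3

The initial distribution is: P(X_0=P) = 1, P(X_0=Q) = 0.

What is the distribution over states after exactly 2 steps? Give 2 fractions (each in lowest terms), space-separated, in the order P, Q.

Propagating the distribution step by step (d_{t+1} = d_t * P):
d_0 = (P=1, Q=0)
  d_1[P] = 1*5/9 + 0*1/3 = 5/9
  d_1[Q] = 1*4/9 + 0*2/3 = 4/9
d_1 = (P=5/9, Q=4/9)
  d_2[P] = 5/9*5/9 + 4/9*1/3 = 37/81
  d_2[Q] = 5/9*4/9 + 4/9*2/3 = 44/81
d_2 = (P=37/81, Q=44/81)

Answer: 37/81 44/81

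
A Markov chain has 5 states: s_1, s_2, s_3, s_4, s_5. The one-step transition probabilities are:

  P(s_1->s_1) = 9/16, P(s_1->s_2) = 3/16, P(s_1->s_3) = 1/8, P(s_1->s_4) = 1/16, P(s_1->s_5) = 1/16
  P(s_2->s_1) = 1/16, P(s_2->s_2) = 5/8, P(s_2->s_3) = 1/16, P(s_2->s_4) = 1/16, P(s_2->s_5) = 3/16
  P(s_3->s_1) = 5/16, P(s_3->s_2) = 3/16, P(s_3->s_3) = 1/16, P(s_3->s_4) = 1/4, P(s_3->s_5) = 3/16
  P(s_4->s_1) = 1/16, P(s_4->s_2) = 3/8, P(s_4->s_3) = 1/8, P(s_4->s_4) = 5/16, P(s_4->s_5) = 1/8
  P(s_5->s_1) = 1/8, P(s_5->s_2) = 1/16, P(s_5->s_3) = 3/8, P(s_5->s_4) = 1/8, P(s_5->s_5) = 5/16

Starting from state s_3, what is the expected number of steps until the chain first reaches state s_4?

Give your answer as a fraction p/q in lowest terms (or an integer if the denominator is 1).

Let h_i = expected steps to first reach s_4 from state i.
Boundary: h_s_4 = 0.
First-step equations for the other states:
  h_s_1 = 1 + 9/16*h_s_1 + 3/16*h_s_2 + 1/8*h_s_3 + 1/16*h_s_4 + 1/16*h_s_5
  h_s_2 = 1 + 1/16*h_s_1 + 5/8*h_s_2 + 1/16*h_s_3 + 1/16*h_s_4 + 3/16*h_s_5
  h_s_3 = 1 + 5/16*h_s_1 + 3/16*h_s_2 + 1/16*h_s_3 + 1/4*h_s_4 + 3/16*h_s_5
  h_s_5 = 1 + 1/8*h_s_1 + 1/16*h_s_2 + 3/8*h_s_3 + 1/8*h_s_4 + 5/16*h_s_5

Substituting h_s_4 = 0 and rearranging gives the linear system (I - Q) h = 1:
  [7/16, -3/16, -1/8, -1/16] . (h_s_1, h_s_2, h_s_3, h_s_5) = 1
  [-1/16, 3/8, -1/16, -3/16] . (h_s_1, h_s_2, h_s_3, h_s_5) = 1
  [-5/16, -3/16, 15/16, -3/16] . (h_s_1, h_s_2, h_s_3, h_s_5) = 1
  [-1/8, -1/16, -3/8, 11/16] . (h_s_1, h_s_2, h_s_3, h_s_5) = 1

Solving yields:
  h_s_1 = 29248/2863
  h_s_2 = 28928/2863
  h_s_3 = 23584/2863
  h_s_5 = 3568/409

Starting state is s_3, so the expected hitting time is h_s_3 = 23584/2863.

Answer: 23584/2863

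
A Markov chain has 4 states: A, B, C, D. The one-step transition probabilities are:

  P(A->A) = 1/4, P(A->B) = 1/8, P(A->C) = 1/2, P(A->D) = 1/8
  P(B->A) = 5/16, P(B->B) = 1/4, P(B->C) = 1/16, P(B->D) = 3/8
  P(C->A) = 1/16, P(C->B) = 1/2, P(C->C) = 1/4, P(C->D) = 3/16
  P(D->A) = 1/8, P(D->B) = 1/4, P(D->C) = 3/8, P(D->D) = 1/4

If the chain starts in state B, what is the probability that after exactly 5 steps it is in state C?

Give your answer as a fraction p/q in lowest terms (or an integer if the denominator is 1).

Computing P^5 by repeated multiplication:
P^1 =
  A: [1/4, 1/8, 1/2, 1/8]
  B: [5/16, 1/4, 1/16, 3/8]
  C: [1/16, 1/2, 1/4, 3/16]
  D: [1/8, 1/4, 3/8, 1/4]
P^2 =
  A: [19/128, 11/32, 39/128, 13/64]
  B: [53/256, 29/128, 21/64, 61/256]
  C: [27/128, 39/128, 25/128, 37/128]
  D: [21/128, 21/64, 17/64, 31/128]
P^3 =
  A: [387/2048, 315/1024, 127/512, 523/2048]
  B: [177/1024, 627/2048, 37/128, 475/2048]
  C: [201/1024, 279/1024, 577/2048, 511/2048]
  D: [195/1024, 303/1024, 133/512, 65/256]
P^4 =
  A: [1563/8192, 4725/16384, 139/512, 4085/16384]
  B: [6093/32768, 2463/8192, 8677/32768, 4073/16384]
  C: [5997/32768, 303/1024, 2287/8192, 7927/32768]
  D: [3081/16384, 2385/8192, 4487/16384, 2023/8192]
P^5 =
  A: [48747/262144, 19269/65536, 72035/262144, 32143/131072]
  B: [98601/524288, 76797/262144, 35545/131072, 129913/524288]
  C: [48735/262144, 77835/262144, 70913/262144, 64661/262144]
  D: [48753/262144, 38661/131072, 35821/131072, 64427/262144]

(P^5)[B -> C] = 35545/131072

Answer: 35545/131072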